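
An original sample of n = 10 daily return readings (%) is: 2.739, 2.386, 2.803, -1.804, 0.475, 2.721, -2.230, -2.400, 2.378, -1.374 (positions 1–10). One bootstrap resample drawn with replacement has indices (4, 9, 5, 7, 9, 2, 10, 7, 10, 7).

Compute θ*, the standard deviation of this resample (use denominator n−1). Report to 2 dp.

Resample values: -1.804, 2.378, 0.475, -2.230, 2.378, 2.386, -1.374, -2.230, -1.374, -2.230.
Mean = -0.3625; sum of squared deviations = 37.8632
s² = 37.8632 / 9 = 4.2070
s = √4.2070 = 2.05

θ* = 2.05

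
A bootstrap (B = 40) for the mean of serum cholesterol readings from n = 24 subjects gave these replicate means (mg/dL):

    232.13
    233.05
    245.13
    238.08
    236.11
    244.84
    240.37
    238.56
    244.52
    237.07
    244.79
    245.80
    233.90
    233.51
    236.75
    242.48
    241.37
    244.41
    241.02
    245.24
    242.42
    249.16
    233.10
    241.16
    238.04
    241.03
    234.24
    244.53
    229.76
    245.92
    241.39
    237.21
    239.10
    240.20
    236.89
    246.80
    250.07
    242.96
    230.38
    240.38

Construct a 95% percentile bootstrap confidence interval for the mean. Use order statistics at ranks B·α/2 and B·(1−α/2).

(229.76, 249.16)

Sorted replicates: 229.76, 230.38, 232.13, 233.05, 233.10, 233.51, 233.90, 234.24, 236.11, 236.75, 236.89, 237.07, 237.21, 238.04, 238.08, 238.56, 239.10, 240.20, 240.37, 240.38, 241.02, 241.03, 241.16, 241.37, 241.39, 242.42, 242.48, 242.96, 244.41, 244.52, 244.53, 244.79, 244.84, 245.13, 245.24, 245.80, 245.92, 246.80, 249.16, 250.07
α = 0.05; lower rank = 40 × 0.025 = 1; upper rank = 40 × 0.975 = 39.
The 1st smallest replicate is 229.76; the 39th is 249.16.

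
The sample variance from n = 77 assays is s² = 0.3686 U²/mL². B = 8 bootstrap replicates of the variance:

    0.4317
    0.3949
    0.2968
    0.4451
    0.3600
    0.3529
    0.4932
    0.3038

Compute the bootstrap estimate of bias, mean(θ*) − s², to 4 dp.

bias = +0.0162

mean(θ*) = (0.4317 + 0.3949 + 0.2968 + 0.4451 + 0.3600 + 0.3529 + 0.4932 + 0.3038) / 8 = 0.38480
bias = 0.38480 − 0.3686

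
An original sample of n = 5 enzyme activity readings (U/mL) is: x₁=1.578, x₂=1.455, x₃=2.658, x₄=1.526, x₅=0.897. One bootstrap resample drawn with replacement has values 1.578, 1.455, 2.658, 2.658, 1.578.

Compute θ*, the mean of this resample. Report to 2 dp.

θ* = 1.99

Mean = (1.578 + 1.455 + 2.658 + 2.658 + 1.578) / 5 = 9.9270 / 5 = 1.99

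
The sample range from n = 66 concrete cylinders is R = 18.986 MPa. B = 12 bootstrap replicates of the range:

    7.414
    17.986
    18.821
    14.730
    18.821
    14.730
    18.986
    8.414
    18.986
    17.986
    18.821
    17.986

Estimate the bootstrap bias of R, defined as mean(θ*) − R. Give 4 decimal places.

bias = −2.8459

mean(θ*) = (7.414 + 17.986 + 18.821 + 14.730 + 18.821 + 14.730 + 18.986 + 8.414 + 18.986 + 17.986 + 18.821 + 17.986) / 12 = 16.14008
bias = 16.14008 − 18.986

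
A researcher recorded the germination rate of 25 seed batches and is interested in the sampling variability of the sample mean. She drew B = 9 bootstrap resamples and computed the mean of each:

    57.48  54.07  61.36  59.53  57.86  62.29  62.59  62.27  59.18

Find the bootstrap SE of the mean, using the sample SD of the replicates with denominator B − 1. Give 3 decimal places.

Bootstrap SE is the standard deviation of the 9 replicate means.
Mean of replicates: (57.48 + 54.07 + 61.36 + 59.53 + 57.86 + 62.29 + 62.59 + 62.27 + 59.18) / 9 = 536.6300 / 9 = 59.6256
Sum of squared deviations: (−2.1456)² + (−5.5556)² + (+1.7344)² + (−0.0956)² + (−1.7656)² + (+2.6644)² + (+2.9644)² + (+2.6444)² + (−0.4456)² = 64.6810
Variance = 64.6810 / 8 = 8.0851
SE* = √8.0851

SE* = 2.843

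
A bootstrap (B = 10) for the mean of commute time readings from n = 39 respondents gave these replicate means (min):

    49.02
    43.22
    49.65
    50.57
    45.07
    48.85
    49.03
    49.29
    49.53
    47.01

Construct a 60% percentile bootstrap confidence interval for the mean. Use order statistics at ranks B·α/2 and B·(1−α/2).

Sorted replicates: 43.22, 45.07, 47.01, 48.85, 49.02, 49.03, 49.29, 49.53, 49.65, 50.57
α = 0.40; lower rank = 10 × 0.200 = 2; upper rank = 10 × 0.800 = 8.
The 2nd smallest replicate is 45.07; the 8th is 49.53.

(45.07, 49.53)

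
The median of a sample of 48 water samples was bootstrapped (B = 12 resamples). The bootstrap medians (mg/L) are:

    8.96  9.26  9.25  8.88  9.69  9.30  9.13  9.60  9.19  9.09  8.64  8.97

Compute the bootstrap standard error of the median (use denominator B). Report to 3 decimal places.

SE* = 0.280

Bootstrap SE is the standard deviation of the 12 replicate medians.
Mean of replicates: (8.96 + 9.26 + 9.25 + 8.88 + 9.69 + 9.30 + 9.13 + 9.60 + 9.19 + 9.09 + 8.64 + 8.97) / 12 = 109.9600 / 12 = 9.1633
Sum of squared deviations: (−0.2033)² + (+0.0967)² + (+0.0867)² + (−0.2833)² + (+0.5267)² + (+0.1367)² + (−0.0333)² + (+0.4367)² + (+0.0267)² + (−0.0733)² + (−0.5233)² + (−0.1933)² = 0.9437
Variance = 0.9437 / 12 = 0.0786
SE* = √0.0786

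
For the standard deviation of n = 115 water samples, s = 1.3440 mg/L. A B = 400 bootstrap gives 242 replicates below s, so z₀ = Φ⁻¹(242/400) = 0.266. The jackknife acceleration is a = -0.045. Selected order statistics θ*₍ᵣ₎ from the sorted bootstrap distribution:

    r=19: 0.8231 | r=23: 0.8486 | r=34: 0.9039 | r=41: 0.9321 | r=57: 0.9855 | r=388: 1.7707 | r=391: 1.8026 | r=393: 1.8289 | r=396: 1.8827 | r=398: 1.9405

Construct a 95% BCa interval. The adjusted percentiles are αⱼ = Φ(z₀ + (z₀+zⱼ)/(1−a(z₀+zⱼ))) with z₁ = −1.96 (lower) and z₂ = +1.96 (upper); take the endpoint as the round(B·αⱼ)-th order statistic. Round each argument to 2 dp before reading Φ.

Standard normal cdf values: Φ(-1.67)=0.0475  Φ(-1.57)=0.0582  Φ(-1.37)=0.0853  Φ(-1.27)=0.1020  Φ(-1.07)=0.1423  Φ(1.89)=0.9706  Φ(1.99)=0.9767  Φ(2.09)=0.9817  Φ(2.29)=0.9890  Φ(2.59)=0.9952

(0.8486, 1.8827)

Lower: z₀ + z₁ = 0.266 + (-1.960) = -1.694; 1 − a(z₀+z₁) = 1 − (-0.045)(-1.694) = 0.9238; argument = 0.266 + (-1.694)/0.9238 = -1.5678 → -1.57.
α₁ = Φ(-1.57) = 0.0582; rank = round(400 × 0.0582) = 23; θ*₍23₎ = 0.8486.
Upper: z₀ + z₂ = 2.226; 1 − a(z₀+z₂) = 1.1002; argument = 2.2893 → 2.29; α₂ = 0.9890; rank = 396; θ*₍396₎ = 1.8827.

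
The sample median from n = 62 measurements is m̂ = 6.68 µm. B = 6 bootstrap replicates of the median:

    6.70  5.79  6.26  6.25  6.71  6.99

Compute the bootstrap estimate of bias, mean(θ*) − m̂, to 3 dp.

bias = −0.230

mean(θ*) = (6.70 + 5.79 + 6.26 + 6.25 + 6.71 + 6.99) / 6 = 6.4500
bias = 6.4500 − 6.68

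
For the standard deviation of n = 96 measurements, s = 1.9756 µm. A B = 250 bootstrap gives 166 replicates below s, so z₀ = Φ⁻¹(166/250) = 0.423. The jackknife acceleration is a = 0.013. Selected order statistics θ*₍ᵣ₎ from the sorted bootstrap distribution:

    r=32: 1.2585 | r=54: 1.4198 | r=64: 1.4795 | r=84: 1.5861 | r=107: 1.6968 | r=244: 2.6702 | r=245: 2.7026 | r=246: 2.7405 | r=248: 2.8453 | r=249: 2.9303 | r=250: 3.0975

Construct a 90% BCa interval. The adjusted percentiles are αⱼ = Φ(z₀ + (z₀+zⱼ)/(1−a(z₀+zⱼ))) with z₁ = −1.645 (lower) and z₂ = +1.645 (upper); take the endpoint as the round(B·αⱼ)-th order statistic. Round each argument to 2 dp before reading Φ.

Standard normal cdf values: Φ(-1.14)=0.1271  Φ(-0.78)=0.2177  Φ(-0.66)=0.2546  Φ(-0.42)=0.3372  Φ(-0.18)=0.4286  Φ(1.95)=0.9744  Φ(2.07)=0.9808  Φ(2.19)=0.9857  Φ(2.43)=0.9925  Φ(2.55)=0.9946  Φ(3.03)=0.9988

(1.4198, 2.9303)

Lower: z₀ + z₁ = 0.423 + (-1.645) = -1.222; 1 − a(z₀+z₁) = 1 − (0.013)(-1.222) = 1.0159; argument = 0.423 + (-1.222)/1.0159 = -0.7799 → -0.78.
α₁ = Φ(-0.78) = 0.2177; rank = round(250 × 0.2177) = 54; θ*₍54₎ = 1.4198.
Upper: z₀ + z₂ = 2.068; 1 − a(z₀+z₂) = 0.9731; argument = 2.5481 → 2.55; α₂ = 0.9946; rank = 249; θ*₍249₎ = 2.9303.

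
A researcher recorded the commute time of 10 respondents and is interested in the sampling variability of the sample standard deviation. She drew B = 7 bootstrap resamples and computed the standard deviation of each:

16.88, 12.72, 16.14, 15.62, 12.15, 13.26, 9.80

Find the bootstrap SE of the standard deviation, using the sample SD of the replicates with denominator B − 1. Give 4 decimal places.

Bootstrap SE is the standard deviation of the 7 replicate standard deviations.
Mean of replicates: (16.88 + 12.72 + 16.14 + 15.62 + 12.15 + 13.26 + 9.80) / 7 = 96.57000 / 7 = 13.79571
Sum of squared deviations: (+3.08429)² + (−1.07571)² + (+2.34429)² + (+1.82429)² + (−1.64571)² + (−0.53571)² + (−3.99571)² = 38.45477
Variance = 38.45477 / 6 = 6.40913
SE* = √6.40913

SE* = 2.5316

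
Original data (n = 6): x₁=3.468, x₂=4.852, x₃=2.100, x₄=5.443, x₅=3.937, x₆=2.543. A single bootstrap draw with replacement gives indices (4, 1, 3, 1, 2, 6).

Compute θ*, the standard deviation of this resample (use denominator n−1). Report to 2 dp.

θ* = 1.29

Resample values: 5.443, 3.468, 2.100, 3.468, 4.852, 2.543.
Mean = 3.6457; sum of squared deviations = 8.3537
s² = 8.3537 / 5 = 1.6707
s = √1.6707 = 1.29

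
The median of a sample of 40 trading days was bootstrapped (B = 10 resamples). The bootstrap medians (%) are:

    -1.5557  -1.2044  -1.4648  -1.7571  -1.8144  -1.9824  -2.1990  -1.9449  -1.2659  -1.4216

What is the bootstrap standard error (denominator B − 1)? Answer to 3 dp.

SE* = 0.330

Bootstrap SE is the standard deviation of the 10 replicate medians.
Mean of replicates: ((-1.5557) + (-1.2044) + (-1.4648) + (-1.7571) + (-1.8144) + (-1.9824) + (-2.1990) + (-1.9449) + (-1.2659) + (-1.4216)) / 10 = -16.61020 / 10 = -1.66102
Sum of squared deviations: (+0.10532)² + (+0.45662)² + (+0.19622)² + (−0.09608)² + (−0.15338)² + (−0.32138)² + (−0.53798)² + (−0.28388)² + (+0.39512)² + (+0.23942)² = 0.97759
Variance = 0.97759 / 9 = 0.10862
SE* = √0.10862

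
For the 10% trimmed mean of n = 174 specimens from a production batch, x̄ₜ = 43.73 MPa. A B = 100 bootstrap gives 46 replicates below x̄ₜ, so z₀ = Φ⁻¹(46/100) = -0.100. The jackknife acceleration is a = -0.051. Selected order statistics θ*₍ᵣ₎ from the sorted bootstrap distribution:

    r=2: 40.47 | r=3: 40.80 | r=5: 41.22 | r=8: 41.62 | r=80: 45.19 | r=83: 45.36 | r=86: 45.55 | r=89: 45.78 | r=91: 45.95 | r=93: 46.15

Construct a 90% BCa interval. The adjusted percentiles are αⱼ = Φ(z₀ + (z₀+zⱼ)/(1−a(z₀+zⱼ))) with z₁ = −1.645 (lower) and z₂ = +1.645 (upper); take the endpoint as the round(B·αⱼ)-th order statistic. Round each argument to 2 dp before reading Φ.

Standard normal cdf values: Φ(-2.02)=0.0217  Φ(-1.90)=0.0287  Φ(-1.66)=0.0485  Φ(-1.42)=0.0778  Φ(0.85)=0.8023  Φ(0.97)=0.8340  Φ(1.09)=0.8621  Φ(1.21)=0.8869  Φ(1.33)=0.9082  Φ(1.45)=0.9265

(40.47, 45.95)

Lower: z₀ + z₁ = -0.100 + (-1.645) = -1.745; 1 − a(z₀+z₁) = 1 − (-0.051)(-1.745) = 0.9110; argument = -0.100 + (-1.745)/0.9110 = -2.0155 → -2.02.
α₁ = Φ(-2.02) = 0.0217; rank = round(100 × 0.0217) = 2; θ*₍2₎ = 40.47.
Upper: z₀ + z₂ = 1.545; 1 − a(z₀+z₂) = 1.0788; argument = 1.3322 → 1.33; α₂ = 0.9082; rank = 91; θ*₍91₎ = 45.95.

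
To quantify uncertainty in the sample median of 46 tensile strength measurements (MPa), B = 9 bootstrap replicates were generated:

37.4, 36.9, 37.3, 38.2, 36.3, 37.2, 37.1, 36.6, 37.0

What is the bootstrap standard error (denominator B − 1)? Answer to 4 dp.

Bootstrap SE is the standard deviation of the 9 replicate medians.
Mean of replicates: (37.4 + 36.9 + 37.3 + 38.2 + 36.3 + 37.2 + 37.1 + 36.6 + 37.0) / 9 = 334.00000 / 9 = 37.11111
Sum of squared deviations: (+0.28889)² + (−0.21111)² + (+0.18889)² + (+1.08889)² + (−0.81111)² + (+0.08889)² + (−0.01111)² + (−0.51111)² + (−0.11111)² = 2.28889
Variance = 2.28889 / 8 = 0.28611
SE* = √0.28611

SE* = 0.5349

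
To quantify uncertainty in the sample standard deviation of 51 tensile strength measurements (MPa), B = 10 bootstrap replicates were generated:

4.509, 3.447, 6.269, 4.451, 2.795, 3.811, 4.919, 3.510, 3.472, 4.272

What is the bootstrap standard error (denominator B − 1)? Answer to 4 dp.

SE* = 0.9792

Bootstrap SE is the standard deviation of the 10 replicate standard deviations.
Mean of replicates: (4.509 + 3.447 + 6.269 + 4.451 + 2.795 + 3.811 + 4.919 + 3.510 + 3.472 + 4.272) / 10 = 41.45500 / 10 = 4.14550
Sum of squared deviations: (+0.36350)² + (−0.69850)² + (+2.12350)² + (+0.30550)² + (−1.35050)² + (−0.33450)² + (+0.77350)² + (−0.63550)² + (−0.67350)² + (+0.12650)² = 8.63012
Variance = 8.63012 / 9 = 0.95890
SE* = √0.95890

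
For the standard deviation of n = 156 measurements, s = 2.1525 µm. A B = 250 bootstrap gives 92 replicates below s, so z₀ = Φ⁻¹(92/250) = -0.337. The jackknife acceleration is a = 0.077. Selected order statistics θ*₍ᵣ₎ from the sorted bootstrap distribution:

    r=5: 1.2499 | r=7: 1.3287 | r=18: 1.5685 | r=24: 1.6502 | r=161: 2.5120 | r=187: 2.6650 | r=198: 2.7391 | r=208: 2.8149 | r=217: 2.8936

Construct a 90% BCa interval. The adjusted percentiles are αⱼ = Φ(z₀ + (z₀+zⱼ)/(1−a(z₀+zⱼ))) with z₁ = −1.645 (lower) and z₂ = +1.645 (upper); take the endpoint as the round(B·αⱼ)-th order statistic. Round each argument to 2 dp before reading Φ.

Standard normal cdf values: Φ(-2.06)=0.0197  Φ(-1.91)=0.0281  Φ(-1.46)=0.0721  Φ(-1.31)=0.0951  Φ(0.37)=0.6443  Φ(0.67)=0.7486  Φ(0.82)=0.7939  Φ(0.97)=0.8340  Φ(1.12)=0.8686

Lower: z₀ + z₁ = -0.337 + (-1.645) = -1.982; 1 − a(z₀+z₁) = 1 − (0.077)(-1.982) = 1.1526; argument = -0.337 + (-1.982)/1.1526 = -2.0566 → -2.06.
α₁ = Φ(-2.06) = 0.0197; rank = round(250 × 0.0197) = 5; θ*₍5₎ = 1.2499.
Upper: z₀ + z₂ = 1.308; 1 − a(z₀+z₂) = 0.8993; argument = 1.1175 → 1.12; α₂ = 0.8686; rank = 217; θ*₍217₎ = 2.8936.

(1.2499, 2.8936)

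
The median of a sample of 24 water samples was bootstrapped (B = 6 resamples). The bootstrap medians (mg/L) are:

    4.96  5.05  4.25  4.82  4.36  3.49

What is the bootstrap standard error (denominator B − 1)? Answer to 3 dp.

SE* = 0.586

Bootstrap SE is the standard deviation of the 6 replicate medians.
Mean of replicates: (4.96 + 5.05 + 4.25 + 4.82 + 4.36 + 3.49) / 6 = 26.9300 / 6 = 4.4883
Sum of squared deviations: (+0.4717)² + (+0.5617)² + (−0.2383)² + (+0.3317)² + (−0.1283)² + (−0.9983)² = 1.7179
Variance = 1.7179 / 5 = 0.3436
SE* = √0.3436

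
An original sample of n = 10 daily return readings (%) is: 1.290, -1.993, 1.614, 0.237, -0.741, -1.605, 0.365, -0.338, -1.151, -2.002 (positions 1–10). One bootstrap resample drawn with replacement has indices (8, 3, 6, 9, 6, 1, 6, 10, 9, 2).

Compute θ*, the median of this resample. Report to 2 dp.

θ* = -1.38

Resample values: -0.338, 1.614, -1.605, -1.151, -1.605, 1.290, -1.605, -2.002, -1.151, -1.993.
Sorted: -2.002, -1.993, -1.605, -1.605, -1.605, -1.151, -1.151, -0.338, 1.290, 1.614
Median = average of the two middle values = -1.38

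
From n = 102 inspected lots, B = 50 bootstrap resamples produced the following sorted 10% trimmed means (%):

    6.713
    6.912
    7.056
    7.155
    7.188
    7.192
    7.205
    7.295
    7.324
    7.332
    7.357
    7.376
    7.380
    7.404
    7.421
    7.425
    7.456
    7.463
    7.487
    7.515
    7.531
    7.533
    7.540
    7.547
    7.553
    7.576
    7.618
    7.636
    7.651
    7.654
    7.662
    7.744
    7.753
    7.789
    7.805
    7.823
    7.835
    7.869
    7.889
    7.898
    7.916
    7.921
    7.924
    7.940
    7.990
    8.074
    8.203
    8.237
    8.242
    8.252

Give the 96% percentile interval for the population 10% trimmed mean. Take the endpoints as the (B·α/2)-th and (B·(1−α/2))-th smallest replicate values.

α = 0.04; lower rank = 50 × 0.020 = 1; upper rank = 50 × 0.980 = 49.
The 1st smallest replicate is 6.713; the 49th is 8.242.

(6.713, 8.242)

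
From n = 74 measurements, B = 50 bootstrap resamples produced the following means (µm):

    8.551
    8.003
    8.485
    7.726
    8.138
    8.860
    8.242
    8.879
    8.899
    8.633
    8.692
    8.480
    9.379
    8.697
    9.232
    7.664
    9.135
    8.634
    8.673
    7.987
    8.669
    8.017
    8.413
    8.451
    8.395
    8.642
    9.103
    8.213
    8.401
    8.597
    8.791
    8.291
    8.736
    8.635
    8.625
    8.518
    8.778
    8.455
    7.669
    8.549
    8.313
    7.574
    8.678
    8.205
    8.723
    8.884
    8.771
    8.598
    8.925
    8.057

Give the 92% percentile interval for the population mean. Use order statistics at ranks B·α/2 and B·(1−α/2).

Sorted replicates: 7.574, 7.664, 7.669, 7.726, 7.987, 8.003, 8.017, 8.057, 8.138, 8.205, 8.213, 8.242, 8.291, 8.313, 8.395, 8.401, 8.413, 8.451, 8.455, 8.480, 8.485, 8.518, 8.549, 8.551, 8.597, 8.598, 8.625, 8.633, 8.634, 8.635, 8.642, 8.669, 8.673, 8.678, 8.692, 8.697, 8.723, 8.736, 8.771, 8.778, 8.791, 8.860, 8.879, 8.884, 8.899, 8.925, 9.103, 9.135, 9.232, 9.379
α = 0.08; lower rank = 50 × 0.040 = 2; upper rank = 50 × 0.960 = 48.
The 2nd smallest replicate is 7.664; the 48th is 9.135.

(7.664, 9.135)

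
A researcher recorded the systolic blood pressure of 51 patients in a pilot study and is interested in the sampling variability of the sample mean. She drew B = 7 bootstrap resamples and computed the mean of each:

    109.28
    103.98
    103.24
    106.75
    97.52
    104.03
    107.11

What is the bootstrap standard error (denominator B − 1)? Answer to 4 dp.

Bootstrap SE is the standard deviation of the 7 replicate means.
Mean of replicates: (109.28 + 103.98 + 103.24 + 106.75 + 97.52 + 104.03 + 107.11) / 7 = 731.91000 / 7 = 104.55857
Sum of squared deviations: (+4.72143)² + (−0.57857)² + (−1.31857)² + (+2.19143)² + (−7.03857)² + (−0.52857)² + (+2.55143)² = 85.49829
Variance = 85.49829 / 6 = 14.24971
SE* = √14.24971

SE* = 3.7749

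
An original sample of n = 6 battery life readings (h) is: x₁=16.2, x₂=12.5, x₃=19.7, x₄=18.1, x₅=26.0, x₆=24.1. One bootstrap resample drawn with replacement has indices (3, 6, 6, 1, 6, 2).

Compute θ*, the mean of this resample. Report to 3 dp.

θ* = 20.117

Resample values: 19.7, 24.1, 24.1, 16.2, 24.1, 12.5.
Mean = (19.7 + 24.1 + 24.1 + 16.2 + 24.1 + 12.5) / 6 = 120.70 / 6 = 20.117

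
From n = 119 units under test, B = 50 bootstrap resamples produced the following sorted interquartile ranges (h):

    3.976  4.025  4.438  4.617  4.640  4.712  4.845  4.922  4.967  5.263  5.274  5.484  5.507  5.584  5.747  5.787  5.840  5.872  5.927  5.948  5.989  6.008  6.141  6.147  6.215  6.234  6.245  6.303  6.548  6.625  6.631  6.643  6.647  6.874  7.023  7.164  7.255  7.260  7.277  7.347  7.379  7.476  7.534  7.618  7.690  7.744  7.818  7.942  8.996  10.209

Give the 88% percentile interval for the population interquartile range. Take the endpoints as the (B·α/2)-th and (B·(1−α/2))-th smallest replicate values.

α = 0.12; lower rank = 50 × 0.060 = 3; upper rank = 50 × 0.940 = 47.
The 3rd smallest replicate is 4.438; the 47th is 7.818.

(4.438, 7.818)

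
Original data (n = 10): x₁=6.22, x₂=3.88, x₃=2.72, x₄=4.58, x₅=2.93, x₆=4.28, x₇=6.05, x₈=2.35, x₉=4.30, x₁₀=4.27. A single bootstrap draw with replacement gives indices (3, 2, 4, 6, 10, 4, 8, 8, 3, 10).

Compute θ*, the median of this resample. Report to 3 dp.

Resample values: 2.72, 3.88, 4.58, 4.28, 4.27, 4.58, 2.35, 2.35, 2.72, 4.27.
Sorted: 2.35, 2.35, 2.72, 2.72, 3.88, 4.27, 4.27, 4.28, 4.58, 4.58
Median = average of the two middle values = 4.075

θ* = 4.075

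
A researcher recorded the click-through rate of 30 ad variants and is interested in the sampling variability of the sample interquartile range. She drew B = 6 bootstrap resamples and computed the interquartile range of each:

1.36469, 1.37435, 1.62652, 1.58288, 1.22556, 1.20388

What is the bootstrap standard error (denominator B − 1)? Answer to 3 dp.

Bootstrap SE is the standard deviation of the 6 replicate interquartile ranges.
Mean of replicates: (1.36469 + 1.37435 + 1.62652 + 1.58288 + 1.22556 + 1.20388) / 6 = 8.377880 / 6 = 1.396313
Sum of squared deviations: (−0.031623)² + (−0.021963)² + (+0.230207)² + (+0.186567)² + (−0.170753)² + (−0.192433)² = 0.155472
Variance = 0.155472 / 5 = 0.031094
SE* = √0.031094

SE* = 0.176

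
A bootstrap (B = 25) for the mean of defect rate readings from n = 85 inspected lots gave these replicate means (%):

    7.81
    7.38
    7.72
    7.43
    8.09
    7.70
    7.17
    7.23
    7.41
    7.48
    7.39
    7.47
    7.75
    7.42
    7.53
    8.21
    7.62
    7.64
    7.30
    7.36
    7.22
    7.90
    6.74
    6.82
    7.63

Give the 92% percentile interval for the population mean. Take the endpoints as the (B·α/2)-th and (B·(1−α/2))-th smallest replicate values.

(6.74, 8.09)

Sorted replicates: 6.74, 6.82, 7.17, 7.22, 7.23, 7.30, 7.36, 7.38, 7.39, 7.41, 7.42, 7.43, 7.47, 7.48, 7.53, 7.62, 7.63, 7.64, 7.70, 7.72, 7.75, 7.81, 7.90, 8.09, 8.21
α = 0.08; lower rank = 25 × 0.040 = 1; upper rank = 25 × 0.960 = 24.
The 1st smallest replicate is 6.74; the 24th is 8.09.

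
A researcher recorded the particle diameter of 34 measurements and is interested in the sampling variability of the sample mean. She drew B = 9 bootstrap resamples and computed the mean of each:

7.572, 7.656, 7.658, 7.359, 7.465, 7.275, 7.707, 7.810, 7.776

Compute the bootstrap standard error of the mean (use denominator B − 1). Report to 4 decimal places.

Bootstrap SE is the standard deviation of the 9 replicate means.
Mean of replicates: (7.572 + 7.656 + 7.658 + 7.359 + 7.465 + 7.275 + 7.707 + 7.810 + 7.776) / 9 = 68.27800 / 9 = 7.58644
Sum of squared deviations: (−0.01444)² + (+0.06956)² + (+0.07156)² + (−0.22744)² + (−0.12144)² + (−0.31144)² + (+0.12056)² + (+0.22356)² + (+0.18956)² = 0.27409
Variance = 0.27409 / 8 = 0.03426
SE* = √0.03426

SE* = 0.1851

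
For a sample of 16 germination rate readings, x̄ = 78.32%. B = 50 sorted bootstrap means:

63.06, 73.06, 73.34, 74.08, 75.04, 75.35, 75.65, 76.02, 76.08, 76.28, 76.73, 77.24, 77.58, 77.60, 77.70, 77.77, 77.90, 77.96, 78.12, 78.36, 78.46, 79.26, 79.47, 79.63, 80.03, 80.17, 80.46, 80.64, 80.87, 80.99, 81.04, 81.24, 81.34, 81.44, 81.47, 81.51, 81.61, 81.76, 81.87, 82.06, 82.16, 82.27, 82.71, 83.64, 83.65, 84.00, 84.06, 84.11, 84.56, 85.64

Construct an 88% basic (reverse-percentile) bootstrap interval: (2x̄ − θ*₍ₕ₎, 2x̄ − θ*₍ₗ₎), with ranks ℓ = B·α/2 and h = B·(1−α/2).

(72.58, 83.30)

Percentile endpoints at ranks 3 and 47: θ*₍3₎ = 73.34, θ*₍47₎ = 84.06.
Basic interval reflects these around x̄:
  lower = 2 × 78.32 − 84.06 = 72.58
  upper = 2 × 78.32 − 73.34 = 83.30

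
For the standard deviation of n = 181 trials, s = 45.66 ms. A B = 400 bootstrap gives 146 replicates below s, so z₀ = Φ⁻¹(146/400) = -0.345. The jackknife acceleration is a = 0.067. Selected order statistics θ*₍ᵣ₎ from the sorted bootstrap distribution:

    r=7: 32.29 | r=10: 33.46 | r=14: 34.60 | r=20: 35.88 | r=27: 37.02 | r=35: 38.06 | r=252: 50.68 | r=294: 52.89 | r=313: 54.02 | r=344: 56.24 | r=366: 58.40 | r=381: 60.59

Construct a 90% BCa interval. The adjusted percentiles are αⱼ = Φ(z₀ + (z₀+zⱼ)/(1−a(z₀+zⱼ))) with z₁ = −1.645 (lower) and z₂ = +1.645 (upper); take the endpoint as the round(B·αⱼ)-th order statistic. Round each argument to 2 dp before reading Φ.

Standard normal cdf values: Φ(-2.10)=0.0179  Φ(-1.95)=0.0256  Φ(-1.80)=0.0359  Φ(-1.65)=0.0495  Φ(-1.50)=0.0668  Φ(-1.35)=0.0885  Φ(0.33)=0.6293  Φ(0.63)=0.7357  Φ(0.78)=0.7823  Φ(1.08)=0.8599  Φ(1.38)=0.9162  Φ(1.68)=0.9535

Lower: z₀ + z₁ = -0.345 + (-1.645) = -1.990; 1 − a(z₀+z₁) = 1 − (0.067)(-1.990) = 1.1333; argument = -0.345 + (-1.990)/1.1333 = -2.1009 → -2.10.
α₁ = Φ(-2.10) = 0.0179; rank = round(400 × 0.0179) = 7; θ*₍7₎ = 32.29.
Upper: z₀ + z₂ = 1.300; 1 − a(z₀+z₂) = 0.9129; argument = 1.0790 → 1.08; α₂ = 0.8599; rank = 344; θ*₍344₎ = 56.24.

(32.29, 56.24)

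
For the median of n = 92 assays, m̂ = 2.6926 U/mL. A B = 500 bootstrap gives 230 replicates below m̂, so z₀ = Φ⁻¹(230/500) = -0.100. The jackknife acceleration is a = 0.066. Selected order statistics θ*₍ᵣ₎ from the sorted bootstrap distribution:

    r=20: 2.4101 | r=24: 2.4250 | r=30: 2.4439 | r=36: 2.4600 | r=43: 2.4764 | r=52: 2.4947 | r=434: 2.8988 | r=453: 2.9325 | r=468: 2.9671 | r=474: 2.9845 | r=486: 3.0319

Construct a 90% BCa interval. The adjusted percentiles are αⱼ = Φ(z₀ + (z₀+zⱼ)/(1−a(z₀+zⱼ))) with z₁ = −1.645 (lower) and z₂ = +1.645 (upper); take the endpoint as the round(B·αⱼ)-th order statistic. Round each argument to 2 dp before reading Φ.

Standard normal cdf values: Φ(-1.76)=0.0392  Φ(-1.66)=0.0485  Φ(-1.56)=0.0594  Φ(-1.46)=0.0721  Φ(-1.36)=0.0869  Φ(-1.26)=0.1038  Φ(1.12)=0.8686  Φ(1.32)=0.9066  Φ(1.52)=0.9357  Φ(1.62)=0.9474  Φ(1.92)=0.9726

(2.4250, 2.9845)

Lower: z₀ + z₁ = -0.100 + (-1.645) = -1.745; 1 − a(z₀+z₁) = 1 − (0.066)(-1.745) = 1.1152; argument = -0.100 + (-1.745)/1.1152 = -1.6648 → -1.66.
α₁ = Φ(-1.66) = 0.0485; rank = round(500 × 0.0485) = 24; θ*₍24₎ = 2.4250.
Upper: z₀ + z₂ = 1.545; 1 − a(z₀+z₂) = 0.8980; argument = 1.6204 → 1.62; α₂ = 0.9474; rank = 474; θ*₍474₎ = 2.9845.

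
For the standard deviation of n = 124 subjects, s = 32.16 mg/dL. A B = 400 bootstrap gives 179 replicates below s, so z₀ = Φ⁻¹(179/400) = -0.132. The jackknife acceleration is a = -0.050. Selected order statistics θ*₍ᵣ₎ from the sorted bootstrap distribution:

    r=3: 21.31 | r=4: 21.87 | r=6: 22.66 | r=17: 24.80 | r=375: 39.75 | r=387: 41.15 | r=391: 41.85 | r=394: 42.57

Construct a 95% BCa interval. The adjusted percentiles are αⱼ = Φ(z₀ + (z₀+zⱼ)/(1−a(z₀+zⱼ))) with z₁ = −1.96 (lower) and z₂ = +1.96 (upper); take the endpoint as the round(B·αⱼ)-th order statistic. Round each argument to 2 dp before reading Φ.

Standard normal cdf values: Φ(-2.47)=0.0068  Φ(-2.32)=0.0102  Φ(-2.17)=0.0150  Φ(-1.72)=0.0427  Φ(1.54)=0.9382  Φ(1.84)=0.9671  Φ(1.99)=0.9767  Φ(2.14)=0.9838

Lower: z₀ + z₁ = -0.132 + (-1.960) = -2.092; 1 − a(z₀+z₁) = 1 − (-0.050)(-2.092) = 0.8954; argument = -0.132 + (-2.092)/0.8954 = -2.4684 → -2.47.
α₁ = Φ(-2.47) = 0.0068; rank = round(400 × 0.0068) = 3; θ*₍3₎ = 21.31.
Upper: z₀ + z₂ = 1.828; 1 − a(z₀+z₂) = 1.0914; argument = 1.5429 → 1.54; α₂ = 0.9382; rank = 375; θ*₍375₎ = 39.75.

(21.31, 39.75)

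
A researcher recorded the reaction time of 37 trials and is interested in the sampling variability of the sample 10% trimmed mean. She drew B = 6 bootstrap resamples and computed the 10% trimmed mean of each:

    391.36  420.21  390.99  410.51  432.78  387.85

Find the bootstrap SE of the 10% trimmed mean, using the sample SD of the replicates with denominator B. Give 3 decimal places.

SE* = 16.870

Bootstrap SE is the standard deviation of the 6 replicate 10% trimmed means.
Mean of replicates: (391.36 + 420.21 + 390.99 + 410.51 + 432.78 + 387.85) / 6 = 2433.7000 / 6 = 405.6167
Sum of squared deviations: (−14.2567)² + (+14.5933)² + (−14.6267)² + (+4.8933)² + (+27.1633)² + (−17.7667)² = 1707.6031
Variance = 1707.6031 / 6 = 284.6005
SE* = √284.6005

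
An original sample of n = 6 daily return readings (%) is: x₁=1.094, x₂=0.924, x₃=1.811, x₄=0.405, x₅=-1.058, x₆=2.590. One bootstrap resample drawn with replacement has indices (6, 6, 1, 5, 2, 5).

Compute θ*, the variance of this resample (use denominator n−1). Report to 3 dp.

θ* = 2.680

Resample values: 2.590, 2.590, 1.094, -1.058, 0.924, -1.058.
Mean = 0.8470; sum of squared deviations = 13.4011
s² = 13.4011 / 5 = 2.6802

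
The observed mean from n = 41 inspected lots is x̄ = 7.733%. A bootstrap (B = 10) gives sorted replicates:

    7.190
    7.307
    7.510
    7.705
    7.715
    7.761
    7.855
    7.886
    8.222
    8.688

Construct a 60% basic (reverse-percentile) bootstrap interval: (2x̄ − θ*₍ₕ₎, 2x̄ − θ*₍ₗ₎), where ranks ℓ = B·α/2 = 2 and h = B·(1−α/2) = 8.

Percentile endpoints at ranks 2 and 8: θ*₍2₎ = 7.307, θ*₍8₎ = 7.886.
Basic interval reflects these around x̄:
  lower = 2 × 7.733 − 7.886 = 7.580
  upper = 2 × 7.733 − 7.307 = 8.159

(7.580, 8.159)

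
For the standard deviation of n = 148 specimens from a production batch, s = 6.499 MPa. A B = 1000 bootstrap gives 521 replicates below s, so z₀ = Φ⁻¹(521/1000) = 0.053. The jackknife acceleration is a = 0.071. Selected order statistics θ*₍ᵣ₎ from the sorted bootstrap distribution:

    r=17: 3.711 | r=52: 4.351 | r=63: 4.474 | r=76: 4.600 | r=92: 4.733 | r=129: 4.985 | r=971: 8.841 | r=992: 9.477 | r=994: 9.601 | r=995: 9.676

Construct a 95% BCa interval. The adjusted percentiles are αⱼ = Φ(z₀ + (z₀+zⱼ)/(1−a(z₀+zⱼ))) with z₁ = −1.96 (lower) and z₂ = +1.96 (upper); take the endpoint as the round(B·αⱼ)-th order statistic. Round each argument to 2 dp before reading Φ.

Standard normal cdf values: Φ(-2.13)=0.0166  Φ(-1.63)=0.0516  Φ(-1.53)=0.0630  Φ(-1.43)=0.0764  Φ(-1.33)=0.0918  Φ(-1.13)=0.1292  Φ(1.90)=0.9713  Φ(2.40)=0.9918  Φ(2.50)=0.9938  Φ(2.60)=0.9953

Lower: z₀ + z₁ = 0.053 + (-1.960) = -1.907; 1 − a(z₀+z₁) = 1 − (0.071)(-1.907) = 1.1354; argument = 0.053 + (-1.907)/1.1354 = -1.6266 → -1.63.
α₁ = Φ(-1.63) = 0.0516; rank = round(1000 × 0.0516) = 52; θ*₍52₎ = 4.351.
Upper: z₀ + z₂ = 2.013; 1 − a(z₀+z₂) = 0.8571; argument = 2.4017 → 2.40; α₂ = 0.9918; rank = 992; θ*₍992₎ = 9.477.

(4.351, 9.477)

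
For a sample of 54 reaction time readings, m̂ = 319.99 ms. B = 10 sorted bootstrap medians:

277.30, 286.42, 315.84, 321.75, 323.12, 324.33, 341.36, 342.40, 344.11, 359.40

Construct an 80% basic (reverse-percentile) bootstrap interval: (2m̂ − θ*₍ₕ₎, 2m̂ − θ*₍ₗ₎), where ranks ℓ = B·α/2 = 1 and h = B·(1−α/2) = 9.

(295.87, 362.68)

Percentile endpoints at ranks 1 and 9: θ*₍1₎ = 277.30, θ*₍9₎ = 344.11.
Basic interval reflects these around m̂:
  lower = 2 × 319.99 − 344.11 = 295.87
  upper = 2 × 319.99 − 277.30 = 362.68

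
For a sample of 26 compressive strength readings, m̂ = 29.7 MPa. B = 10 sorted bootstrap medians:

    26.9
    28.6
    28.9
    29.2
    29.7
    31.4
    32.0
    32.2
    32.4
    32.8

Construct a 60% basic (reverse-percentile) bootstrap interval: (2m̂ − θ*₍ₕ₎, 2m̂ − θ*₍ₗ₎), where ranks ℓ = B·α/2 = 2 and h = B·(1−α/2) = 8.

(27.2, 30.8)

Percentile endpoints at ranks 2 and 8: θ*₍2₎ = 28.6, θ*₍8₎ = 32.2.
Basic interval reflects these around m̂:
  lower = 2 × 29.7 − 32.2 = 27.2
  upper = 2 × 29.7 − 28.6 = 30.8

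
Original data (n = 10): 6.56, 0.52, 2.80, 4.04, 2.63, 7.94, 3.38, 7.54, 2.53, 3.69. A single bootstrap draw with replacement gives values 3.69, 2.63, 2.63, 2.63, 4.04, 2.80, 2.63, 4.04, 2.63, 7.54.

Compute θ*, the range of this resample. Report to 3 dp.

θ* = 4.910

Range = 7.54 − 2.63 = 4.910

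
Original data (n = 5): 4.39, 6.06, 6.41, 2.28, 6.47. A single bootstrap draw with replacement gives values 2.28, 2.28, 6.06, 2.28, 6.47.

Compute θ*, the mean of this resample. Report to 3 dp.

Mean = (2.28 + 2.28 + 6.06 + 2.28 + 6.47) / 5 = 19.370 / 5 = 3.874

θ* = 3.874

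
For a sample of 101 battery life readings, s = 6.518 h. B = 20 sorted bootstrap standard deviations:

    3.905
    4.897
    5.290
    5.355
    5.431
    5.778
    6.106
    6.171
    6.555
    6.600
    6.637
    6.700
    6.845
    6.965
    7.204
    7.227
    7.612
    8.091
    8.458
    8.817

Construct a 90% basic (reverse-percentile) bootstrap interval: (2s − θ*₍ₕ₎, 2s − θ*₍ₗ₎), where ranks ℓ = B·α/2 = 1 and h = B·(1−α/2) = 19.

(4.578, 9.131)

Percentile endpoints at ranks 1 and 19: θ*₍1₎ = 3.905, θ*₍19₎ = 8.458.
Basic interval reflects these around s:
  lower = 2 × 6.518 − 8.458 = 4.578
  upper = 2 × 6.518 − 3.905 = 9.131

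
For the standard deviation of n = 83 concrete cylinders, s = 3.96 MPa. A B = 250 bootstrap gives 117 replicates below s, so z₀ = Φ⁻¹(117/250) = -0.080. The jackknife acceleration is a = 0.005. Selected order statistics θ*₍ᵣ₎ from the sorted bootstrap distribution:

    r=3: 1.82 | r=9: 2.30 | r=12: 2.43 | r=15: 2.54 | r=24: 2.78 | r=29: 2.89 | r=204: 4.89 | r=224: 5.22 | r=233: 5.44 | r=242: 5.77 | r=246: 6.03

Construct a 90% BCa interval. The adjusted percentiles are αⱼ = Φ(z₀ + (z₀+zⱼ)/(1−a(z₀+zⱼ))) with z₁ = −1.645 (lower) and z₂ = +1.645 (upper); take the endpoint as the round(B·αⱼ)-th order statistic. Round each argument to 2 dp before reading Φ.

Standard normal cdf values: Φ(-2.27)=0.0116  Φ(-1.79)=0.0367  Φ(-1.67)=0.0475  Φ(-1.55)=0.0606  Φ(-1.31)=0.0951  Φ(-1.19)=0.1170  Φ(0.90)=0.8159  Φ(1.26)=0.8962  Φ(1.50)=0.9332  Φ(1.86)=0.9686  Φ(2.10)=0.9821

Lower: z₀ + z₁ = -0.080 + (-1.645) = -1.725; 1 − a(z₀+z₁) = 1 − (0.005)(-1.725) = 1.0086; argument = -0.080 + (-1.725)/1.0086 = -1.7902 → -1.79.
α₁ = Φ(-1.79) = 0.0367; rank = round(250 × 0.0367) = 9; θ*₍9₎ = 2.30.
Upper: z₀ + z₂ = 1.565; 1 − a(z₀+z₂) = 0.9922; argument = 1.4973 → 1.50; α₂ = 0.9332; rank = 233; θ*₍233₎ = 5.44.

(2.30, 5.44)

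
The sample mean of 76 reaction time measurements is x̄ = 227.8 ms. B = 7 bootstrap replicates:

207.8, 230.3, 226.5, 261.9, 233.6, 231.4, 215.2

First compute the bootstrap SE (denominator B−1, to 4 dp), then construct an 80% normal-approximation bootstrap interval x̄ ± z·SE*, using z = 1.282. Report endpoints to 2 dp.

Mean of replicates = 229.5286; sum of squared deviations = 1755.1943; SE* = √(1755.1943/6) = 17.1036
Margin = 1.282 × 17.1036 = 21.927
Interval: 227.8 ± 21.927

(205.87, 249.73)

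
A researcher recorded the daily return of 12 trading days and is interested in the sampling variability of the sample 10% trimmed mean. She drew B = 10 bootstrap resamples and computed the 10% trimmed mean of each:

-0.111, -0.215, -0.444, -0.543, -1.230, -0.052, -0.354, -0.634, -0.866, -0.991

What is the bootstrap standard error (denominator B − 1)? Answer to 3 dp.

Bootstrap SE is the standard deviation of the 10 replicate 10% trimmed means.
Mean of replicates: ((-0.111) + (-0.215) + (-0.444) + (-0.543) + (-1.230) + (-0.052) + (-0.354) + (-0.634) + (-0.866) + (-0.991)) / 10 = -5.4400 / 10 = -0.5440
Sum of squared deviations: (+0.4330)² + (+0.3290)² + (+0.1000)² + (+0.0010)² + (−0.6860)² + (+0.4920)² + (+0.1900)² + (−0.0900)² + (−0.3220)² + (−0.4470)² = 1.3661
Variance = 1.3661 / 9 = 0.1518
SE* = √0.1518

SE* = 0.390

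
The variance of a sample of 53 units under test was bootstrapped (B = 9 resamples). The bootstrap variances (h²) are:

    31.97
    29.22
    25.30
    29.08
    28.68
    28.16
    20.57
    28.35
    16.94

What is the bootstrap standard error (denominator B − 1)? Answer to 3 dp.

SE* = 4.781

Bootstrap SE is the standard deviation of the 9 replicate variances.
Mean of replicates: (31.97 + 29.22 + 25.30 + 29.08 + 28.68 + 28.16 + 20.57 + 28.35 + 16.94) / 9 = 238.2700 / 9 = 26.4744
Sum of squared deviations: (+5.4956)² + (+2.7456)² + (−1.1744)² + (+2.6056)² + (+2.2056)² + (+1.6856)² + (−5.9044)² + (+1.8756)² + (−9.5344)² = 182.8988
Variance = 182.8988 / 8 = 22.8624
SE* = √22.8624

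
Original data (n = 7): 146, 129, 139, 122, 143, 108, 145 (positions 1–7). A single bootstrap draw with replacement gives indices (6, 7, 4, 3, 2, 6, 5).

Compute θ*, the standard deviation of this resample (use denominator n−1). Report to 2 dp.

θ* = 15.66

Resample values: 108, 145, 122, 139, 129, 108, 143.
Mean = 127.7143; sum of squared deviations = 1471.4286
s² = 1471.4286 / 6 = 245.2381
s = √245.2381 = 15.66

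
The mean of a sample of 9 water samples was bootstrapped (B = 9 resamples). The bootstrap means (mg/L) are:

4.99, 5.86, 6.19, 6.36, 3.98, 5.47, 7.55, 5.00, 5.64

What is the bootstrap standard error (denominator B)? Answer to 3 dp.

SE* = 0.950

Bootstrap SE is the standard deviation of the 9 replicate means.
Mean of replicates: (4.99 + 5.86 + 6.19 + 6.36 + 3.98 + 5.47 + 7.55 + 5.00 + 5.64) / 9 = 51.0400 / 9 = 5.6711
Sum of squared deviations: (−0.6811)² + (+0.1889)² + (+0.5189)² + (+0.6889)² + (−1.6911)² + (−0.2011)² + (+1.8789)² + (−0.6711)² + (−0.0311)² = 8.1253
Variance = 8.1253 / 9 = 0.9028
SE* = √0.9028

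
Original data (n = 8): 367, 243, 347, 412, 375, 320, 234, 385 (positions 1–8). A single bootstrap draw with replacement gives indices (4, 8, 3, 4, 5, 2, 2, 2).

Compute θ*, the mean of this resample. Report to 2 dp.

Resample values: 412, 385, 347, 412, 375, 243, 243, 243.
Mean = (412 + 385 + 347 + 412 + 375 + 243 + 243 + 243) / 8 = 2660.0 / 8 = 332.50

θ* = 332.50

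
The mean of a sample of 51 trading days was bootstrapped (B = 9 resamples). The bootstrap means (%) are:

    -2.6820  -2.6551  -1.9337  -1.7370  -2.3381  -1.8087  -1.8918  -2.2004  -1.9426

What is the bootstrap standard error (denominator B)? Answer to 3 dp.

SE* = 0.336

Bootstrap SE is the standard deviation of the 9 replicate means.
Mean of replicates: ((-2.6820) + (-2.6551) + (-1.9337) + (-1.7370) + (-2.3381) + (-1.8087) + (-1.8918) + (-2.2004) + (-1.9426)) / 9 = -19.18940 / 9 = -2.13216
Sum of squared deviations: (−0.54984)² + (−0.52294)² + (+0.19846)² + (+0.39516)² + (−0.20594)² + (+0.32346)² + (+0.24036)² + (−0.06824)² + (+0.18956)² = 1.01673
Variance = 1.01673 / 9 = 0.11297
SE* = √0.11297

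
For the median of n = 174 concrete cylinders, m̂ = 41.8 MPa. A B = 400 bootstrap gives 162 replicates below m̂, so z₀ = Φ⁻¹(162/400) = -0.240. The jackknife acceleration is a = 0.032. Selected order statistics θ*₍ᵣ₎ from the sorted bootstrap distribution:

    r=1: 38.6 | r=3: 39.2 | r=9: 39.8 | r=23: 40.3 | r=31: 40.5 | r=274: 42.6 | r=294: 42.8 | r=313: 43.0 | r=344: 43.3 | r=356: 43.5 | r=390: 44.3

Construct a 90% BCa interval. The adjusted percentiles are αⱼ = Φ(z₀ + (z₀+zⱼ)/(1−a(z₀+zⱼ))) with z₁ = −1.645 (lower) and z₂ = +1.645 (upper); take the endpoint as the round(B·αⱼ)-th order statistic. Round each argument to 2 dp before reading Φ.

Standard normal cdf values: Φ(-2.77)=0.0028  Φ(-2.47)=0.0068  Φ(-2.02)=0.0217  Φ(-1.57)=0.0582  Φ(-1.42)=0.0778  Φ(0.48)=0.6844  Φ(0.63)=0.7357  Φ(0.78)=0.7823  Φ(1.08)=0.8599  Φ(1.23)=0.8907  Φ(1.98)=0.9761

(39.8, 43.5)

Lower: z₀ + z₁ = -0.240 + (-1.645) = -1.885; 1 − a(z₀+z₁) = 1 − (0.032)(-1.885) = 1.0603; argument = -0.240 + (-1.885)/1.0603 = -2.0178 → -2.02.
α₁ = Φ(-2.02) = 0.0217; rank = round(400 × 0.0217) = 9; θ*₍9₎ = 39.8.
Upper: z₀ + z₂ = 1.405; 1 − a(z₀+z₂) = 0.9550; argument = 1.2311 → 1.23; α₂ = 0.8907; rank = 356; θ*₍356₎ = 43.5.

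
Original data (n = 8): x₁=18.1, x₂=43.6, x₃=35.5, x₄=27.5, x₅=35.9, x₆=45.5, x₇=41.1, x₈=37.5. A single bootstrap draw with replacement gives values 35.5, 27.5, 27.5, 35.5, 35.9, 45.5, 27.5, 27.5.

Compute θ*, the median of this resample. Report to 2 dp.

θ* = 31.50

Sorted: 27.5, 27.5, 27.5, 27.5, 35.5, 35.5, 35.9, 45.5
Median = average of the two middle values = 31.50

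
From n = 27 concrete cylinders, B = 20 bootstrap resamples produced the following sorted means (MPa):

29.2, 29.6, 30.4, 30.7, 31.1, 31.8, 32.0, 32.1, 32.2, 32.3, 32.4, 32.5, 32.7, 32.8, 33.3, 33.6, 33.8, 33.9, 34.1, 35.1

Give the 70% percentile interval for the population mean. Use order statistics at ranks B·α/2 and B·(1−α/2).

α = 0.30; lower rank = 20 × 0.150 = 3; upper rank = 20 × 0.850 = 17.
The 3rd smallest replicate is 30.4; the 17th is 33.8.

(30.4, 33.8)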